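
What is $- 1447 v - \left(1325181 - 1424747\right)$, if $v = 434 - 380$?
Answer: $21428$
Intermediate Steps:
$v = 54$ ($v = 434 - 380 = 54$)
$- 1447 v - \left(1325181 - 1424747\right) = \left(-1447\right) 54 - \left(1325181 - 1424747\right) = -78138 - -99566 = -78138 + 99566 = 21428$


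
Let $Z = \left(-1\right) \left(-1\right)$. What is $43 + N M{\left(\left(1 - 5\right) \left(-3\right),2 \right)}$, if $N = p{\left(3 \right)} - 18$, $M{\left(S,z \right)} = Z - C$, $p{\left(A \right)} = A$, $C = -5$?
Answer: $-47$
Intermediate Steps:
$Z = 1$
$M{\left(S,z \right)} = 6$ ($M{\left(S,z \right)} = 1 - -5 = 1 + 5 = 6$)
$N = -15$ ($N = 3 - 18 = -15$)
$43 + N M{\left(\left(1 - 5\right) \left(-3\right),2 \right)} = 43 - 90 = -47$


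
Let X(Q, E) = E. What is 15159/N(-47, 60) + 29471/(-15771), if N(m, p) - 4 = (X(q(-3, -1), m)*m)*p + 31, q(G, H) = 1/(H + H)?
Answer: -3668045236/2090840325 ≈ -1.7543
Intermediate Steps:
q(G, H) = 1/(2*H)
N(m, p) = 35 + p*m**2 (N(m, p) = 4 + ((m*m)*p + 31) = 4 + (m**2*p + 31) = 4 + (p*m**2 + 31) = 4 + (31 + p*m**2) = 35 + p*m**2)
15159/N(-47, 60) + 29471/(-15771) = 15159/(35 + 60*(-47)**2) + 29471/(-15771) = 15159/(35 + 60*2209) + 29471*(-1/15771) = 15159/(35 + 132540) - 29471/15771 = 15159/132575 - 29471/15771 = -3668045236/2090840325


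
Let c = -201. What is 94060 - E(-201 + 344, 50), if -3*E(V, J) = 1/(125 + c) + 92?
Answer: 21452671/228 ≈ 94091.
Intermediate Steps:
E(V, J) = -6991/228 (E(V, J) = -(1/(125 - 201) + 92)/3 = -(1/(-76) + 92)/3 = -(-1/76 + 92)/3 = -⅓*6991/76 = -6991/228)
94060 - E(-201 + 344, 50) = 94060 - 1*(-6991/228) = 94060 + 6991/228 = 21452671/228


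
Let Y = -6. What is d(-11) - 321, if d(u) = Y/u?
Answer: -3525/11 ≈ -320.45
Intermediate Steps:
d(u) = -6/u
d(-11) - 321 = -6/(-11) - 321 = -6*(-1/11) - 321 = 6/11 - 321 = -3525/11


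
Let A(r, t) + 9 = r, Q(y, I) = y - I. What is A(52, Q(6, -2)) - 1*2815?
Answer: -2772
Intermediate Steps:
A(r, t) = -9 + r
A(52, Q(6, -2)) - 1*2815 = (-9 + 52) - 1*2815 = 43 - 2815 = -2772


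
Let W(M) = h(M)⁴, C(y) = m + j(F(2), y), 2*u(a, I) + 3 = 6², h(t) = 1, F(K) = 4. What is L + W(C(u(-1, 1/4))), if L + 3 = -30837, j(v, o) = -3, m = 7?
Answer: -30839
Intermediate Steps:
L = -30840 (L = -3 - 30837 = -30840)
u(a, I) = 33/2 (u(a, I) = -3/2 + (½)*6² = -3/2 + (½)*36 = -3/2 + 18 = 33/2)
C(y) = 4 (C(y) = 7 - 3 = 4)
W(M) = 1 (W(M) = 1⁴ = 1)
L + W(C(u(-1, 1/4))) = -30840 + 1 = -30839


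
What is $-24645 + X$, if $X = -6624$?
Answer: $-31269$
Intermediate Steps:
$-24645 + X = -24645 - 6624 = -31269$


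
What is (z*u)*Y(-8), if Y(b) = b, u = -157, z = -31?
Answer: -38936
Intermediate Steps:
(z*u)*Y(-8) = -31*(-157)*(-8) = 4867*(-8) = -38936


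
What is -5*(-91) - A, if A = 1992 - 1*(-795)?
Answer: -2332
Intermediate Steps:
A = 2787 (A = 1992 + 795 = 2787)
-5*(-91) - A = -5*(-91) - 1*2787 = 455 - 2787 = -2332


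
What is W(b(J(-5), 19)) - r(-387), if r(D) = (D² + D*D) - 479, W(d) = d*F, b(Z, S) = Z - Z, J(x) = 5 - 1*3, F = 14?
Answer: -299059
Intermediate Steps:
J(x) = 2 (J(x) = 5 - 3 = 2)
b(Z, S) = 0
W(d) = 14*d (W(d) = d*14 = 14*d)
r(D) = -479 + 2*D² (r(D) = (D² + D²) - 479 = 2*D² - 479 = -479 + 2*D²)
W(b(J(-5), 19)) - r(-387) = 14*0 - (-479 + 2*(-387)²) = 0 - (-479 + 2*149769) = 0 - (-479 + 299538) = 0 - 1*299059 = 0 - 299059 = -299059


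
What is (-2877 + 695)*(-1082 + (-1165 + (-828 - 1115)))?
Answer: 9142580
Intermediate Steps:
(-2877 + 695)*(-1082 + (-1165 + (-828 - 1115))) = -2182*(-1082 + (-1165 - 1943)) = -2182*(-1082 - 3108) = -2182*(-4190) = 9142580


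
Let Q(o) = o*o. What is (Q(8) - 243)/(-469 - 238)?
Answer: 179/707 ≈ 0.25318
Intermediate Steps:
Q(o) = o²
(Q(8) - 243)/(-469 - 238) = (8² - 243)/(-469 - 238) = (64 - 243)/(-707) = -179*(-1/707) = 179/707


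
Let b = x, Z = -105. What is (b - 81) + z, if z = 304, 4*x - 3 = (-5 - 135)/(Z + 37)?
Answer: 7625/34 ≈ 224.26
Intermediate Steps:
x = 43/34 (x = ¾ + ((-5 - 135)/(-105 + 37))/4 = ¾ + (-140/(-68))/4 = ¾ + (-140*(-1/68))/4 = ¾ + (¼)*(35/17) = ¾ + 35/68 = 43/34 ≈ 1.2647)
b = 43/34 ≈ 1.2647
(b - 81) + z = (43/34 - 81) + 304 = -2711/34 + 304 = 7625/34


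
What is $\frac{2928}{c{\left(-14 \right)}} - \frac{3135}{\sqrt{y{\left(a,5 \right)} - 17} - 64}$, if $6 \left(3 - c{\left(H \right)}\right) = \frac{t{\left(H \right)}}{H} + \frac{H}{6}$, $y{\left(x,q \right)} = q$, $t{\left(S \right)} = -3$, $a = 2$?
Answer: $\frac{61551024}{66755} + \frac{3135 i \sqrt{3}}{2054} \approx 922.04 + 2.6436 i$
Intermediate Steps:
$c{\left(H \right)} = 3 + \frac{1}{2 H} - \frac{H}{36}$ ($c{\left(H \right)} = 3 - \frac{- \frac{3}{H} + \frac{H}{6}}{6} = 3 - \left(- \frac{1}{2 H} + \frac{H}{36}\right) = 3 + \frac{1}{2 H} - \frac{H}{36}$)
$\frac{2928}{c{\left(-14 \right)}} - \frac{3135}{\sqrt{y{\left(a,5 \right)} - 17} - 64} = \frac{2928}{\frac{1}{36} \frac{1}{-14} \left(18 - 14 \left(108 - -14\right)\right)} - \frac{3135}{\sqrt{5 - 17} - 64} = \frac{2928}{\frac{1}{36} \left(- \frac{1}{14}\right) \left(18 - 14 \left(108 + 14\right)\right)} - \frac{3135}{\sqrt{-12} - 64} = \frac{2928}{\frac{1}{36} \left(- \frac{1}{14}\right) \left(18 - 1708\right)} - \frac{3135}{2 i \sqrt{3} - 64} = \frac{2928}{\frac{1}{36} \left(- \frac{1}{14}\right) \left(18 - 1708\right)} - \frac{3135}{-64 + 2 i \sqrt{3}} = \frac{2928}{\frac{1}{36} \left(- \frac{1}{14}\right) \left(-1690\right)} - \frac{3135}{-64 + 2 i \sqrt{3}} = \frac{2928}{\frac{845}{252}} - \frac{3135}{-64 + 2 i \sqrt{3}} = 2928 \cdot \frac{252}{845} - \frac{3135}{-64 + 2 i \sqrt{3}} = \frac{737856}{845} - \frac{3135}{-64 + 2 i \sqrt{3}}$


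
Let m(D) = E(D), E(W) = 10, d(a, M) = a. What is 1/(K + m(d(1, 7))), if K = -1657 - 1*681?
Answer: -1/2328 ≈ -0.00042955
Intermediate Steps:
m(D) = 10
K = -2338 (K = -1657 - 681 = -2338)
1/(K + m(d(1, 7))) = 1/(-2338 + 10) = 1/(-2328) = -1/2328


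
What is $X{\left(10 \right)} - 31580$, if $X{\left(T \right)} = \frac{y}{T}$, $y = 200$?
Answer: $-31560$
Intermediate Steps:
$X{\left(T \right)} = \frac{200}{T}$
$X{\left(10 \right)} - 31580 = \frac{200}{10} - 31580 = 200 \cdot \frac{1}{10} - 31580 = 20 - 31580 = -31560$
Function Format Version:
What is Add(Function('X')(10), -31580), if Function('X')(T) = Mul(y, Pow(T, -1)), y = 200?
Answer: -31560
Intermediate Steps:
Function('X')(T) = Mul(200, Pow(T, -1))
Add(Function('X')(10), -31580) = Add(Mul(200, Pow(10, -1)), -31580) = Add(Mul(200, Rational(1, 10)), -31580) = Add(20, -31580) = -31560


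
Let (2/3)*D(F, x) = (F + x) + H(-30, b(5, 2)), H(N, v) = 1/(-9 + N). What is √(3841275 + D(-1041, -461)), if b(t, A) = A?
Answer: √2595178846/26 ≈ 1959.3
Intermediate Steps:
D(F, x) = -1/26 + 3*F/2 + 3*x/2 (D(F, x) = 3*((F + x) + 1/(-9 - 30))/2 = 3*((F + x) + 1/(-39))/2 = 3*((F + x) - 1/39)/2 = 3*(-1/39 + F + x)/2 = -1/26 + 3*F/2 + 3*x/2)
√(3841275 + D(-1041, -461)) = √(3841275 + (-1/26 + (3/2)*(-1041) + (3/2)*(-461))) = √(3841275 + (-1/26 - 3123/2 - 1383/2)) = √(3841275 - 58579/26) = √(99814571/26) = √2595178846/26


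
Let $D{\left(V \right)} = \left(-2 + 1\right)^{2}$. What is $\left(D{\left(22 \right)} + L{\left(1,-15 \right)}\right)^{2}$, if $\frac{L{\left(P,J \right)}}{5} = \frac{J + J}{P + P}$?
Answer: $5476$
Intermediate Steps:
$D{\left(V \right)} = 1$ ($D{\left(V \right)} = \left(-1\right)^{2} = 1$)
$L{\left(P,J \right)} = \frac{5 J}{P}$ ($L{\left(P,J \right)} = 5 \frac{J + J}{P + P} = 5 \frac{2 J}{2 P} = 5 \cdot 2 J \frac{1}{2 P} = 5 \frac{J}{P} = \frac{5 J}{P}$)
$\left(D{\left(22 \right)} + L{\left(1,-15 \right)}\right)^{2} = \left(1 + 5 \left(-15\right) 1^{-1}\right)^{2} = \left(1 + 5 \left(-15\right) 1\right)^{2} = \left(1 - 75\right)^{2} = \left(-74\right)^{2} = 5476$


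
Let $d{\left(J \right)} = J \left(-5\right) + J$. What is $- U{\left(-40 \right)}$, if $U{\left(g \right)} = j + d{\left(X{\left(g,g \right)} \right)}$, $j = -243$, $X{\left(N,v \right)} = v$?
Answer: $83$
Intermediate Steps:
$d{\left(J \right)} = - 4 J$ ($d{\left(J \right)} = - 5 J + J = - 4 J$)
$U{\left(g \right)} = -243 - 4 g$
$- U{\left(-40 \right)} = - (-243 - -160) = - (-243 + 160) = \left(-1\right) \left(-83\right) = 83$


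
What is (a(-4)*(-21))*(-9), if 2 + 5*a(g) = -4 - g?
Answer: -378/5 ≈ -75.600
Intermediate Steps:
a(g) = -6/5 - g/5 (a(g) = -2/5 + (-4 - g)/5 = -2/5 + (-4/5 - g/5) = -6/5 - g/5)
(a(-4)*(-21))*(-9) = ((-6/5 - 1/5*(-4))*(-21))*(-9) = ((-6/5 + 4/5)*(-21))*(-9) = -2/5*(-21)*(-9) = (42/5)*(-9) = -378/5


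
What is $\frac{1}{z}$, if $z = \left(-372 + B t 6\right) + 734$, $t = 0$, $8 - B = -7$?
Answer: $\frac{1}{362} \approx 0.0027624$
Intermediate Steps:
$B = 15$ ($B = 8 - -7 = 8 + 7 = 15$)
$z = 362$ ($z = \left(-372 + 15 \cdot 0 \cdot 6\right) + 734 = \left(-372 + 0 \cdot 6\right) + 734 = \left(-372 + 0\right) + 734 = -372 + 734 = 362$)
$\frac{1}{z} = \frac{1}{362}$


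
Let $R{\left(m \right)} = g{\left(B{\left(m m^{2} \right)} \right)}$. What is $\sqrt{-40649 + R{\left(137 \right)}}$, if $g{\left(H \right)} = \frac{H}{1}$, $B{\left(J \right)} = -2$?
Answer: $i \sqrt{40651} \approx 201.62 i$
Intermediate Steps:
$g{\left(H \right)} = H$ ($g{\left(H \right)} = H 1 = H$)
$R{\left(m \right)} = -2$
$\sqrt{-40649 + R{\left(137 \right)}} = \sqrt{-40649 - 2} = \sqrt{-40651} = i \sqrt{40651}$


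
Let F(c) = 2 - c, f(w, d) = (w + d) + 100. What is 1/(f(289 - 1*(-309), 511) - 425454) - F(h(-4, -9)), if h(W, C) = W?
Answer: -2545471/424245 ≈ -6.0000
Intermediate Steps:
f(w, d) = 100 + d + w (f(w, d) = (d + w) + 100 = 100 + d + w)
1/(f(289 - 1*(-309), 511) - 425454) - F(h(-4, -9)) = 1/((100 + 511 + (289 - 1*(-309))) - 425454) - (2 - 1*(-4)) = 1/((100 + 511 + (289 + 309)) - 425454) - (2 + 4) = 1/((100 + 511 + 598) - 425454) - 1*6 = 1/(1209 - 425454) - 6 = 1/(-424245) - 6 = -1/424245 - 6 = -2545471/424245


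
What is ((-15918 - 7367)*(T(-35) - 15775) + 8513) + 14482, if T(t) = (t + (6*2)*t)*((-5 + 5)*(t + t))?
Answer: 367343870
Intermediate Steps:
T(t) = 0 (T(t) = (t + 12*t)*(0*(2*t)) = (13*t)*0 = 0)
((-15918 - 7367)*(T(-35) - 15775) + 8513) + 14482 = ((-15918 - 7367)*(0 - 15775) + 8513) + 14482 = (-23285*(-15775) + 8513) + 14482 = (367320875 + 8513) + 14482 = 367329388 + 14482 = 367343870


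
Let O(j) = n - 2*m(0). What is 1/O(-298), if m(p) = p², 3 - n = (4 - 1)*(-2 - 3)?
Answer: 1/18 ≈ 0.055556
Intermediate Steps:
n = 18 (n = 3 - (4 - 1)*(-2 - 3) = 3 - 3*(-5) = 3 - 1*(-15) = 3 + 15 = 18)
O(j) = 18 (O(j) = 18 - 2*0² = 18 - 2*0 = 18 + 0 = 18)
1/O(-298) = 1/18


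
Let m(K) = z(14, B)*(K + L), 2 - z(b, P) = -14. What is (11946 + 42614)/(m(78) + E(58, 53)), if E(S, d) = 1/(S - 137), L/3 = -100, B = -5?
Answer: -4310240/280609 ≈ -15.360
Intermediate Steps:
z(b, P) = 16 (z(b, P) = 2 - 1*(-14) = 2 + 14 = 16)
L = -300 (L = 3*(-100) = -300)
E(S, d) = 1/(-137 + S)
m(K) = -4800 + 16*K (m(K) = 16*(K - 300) = 16*(-300 + K) = -4800 + 16*K)
(11946 + 42614)/(m(78) + E(58, 53)) = (11946 + 42614)/((-4800 + 16*78) + 1/(-137 + 58)) = 54560/((-4800 + 1248) + 1/(-79)) = 54560/(-3552 - 1/79) = 54560/(-280609/79) = 54560*(-79/280609) = -4310240/280609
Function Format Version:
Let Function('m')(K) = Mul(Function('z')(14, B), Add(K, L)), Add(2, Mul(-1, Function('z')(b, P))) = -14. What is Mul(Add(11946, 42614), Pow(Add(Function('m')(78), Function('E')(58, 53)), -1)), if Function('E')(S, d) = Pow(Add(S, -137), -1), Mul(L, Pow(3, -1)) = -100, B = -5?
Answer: Rational(-4310240, 280609) ≈ -15.360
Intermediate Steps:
Function('z')(b, P) = 16 (Function('z')(b, P) = Add(2, Mul(-1, -14)) = Add(2, 14) = 16)
L = -300 (L = Mul(3, -100) = -300)
Function('E')(S, d) = Pow(Add(-137, S), -1)
Function('m')(K) = Add(-4800, Mul(16, K)) (Function('m')(K) = Mul(16, Add(K, -300)) = Mul(16, Add(-300, K)) = Add(-4800, Mul(16, K)))
Mul(Add(11946, 42614), Pow(Add(Function('m')(78), Function('E')(58, 53)), -1)) = Mul(Add(11946, 42614), Pow(Add(Add(-4800, Mul(16, 78)), Pow(Add(-137, 58), -1)), -1)) = Mul(54560, Pow(Add(Add(-4800, 1248), Pow(-79, -1)), -1)) = Mul(54560, Pow(Add(-3552, Rational(-1, 79)), -1)) = Mul(54560, Pow(Rational(-280609, 79), -1)) = Mul(54560, Rational(-79, 280609)) = Rational(-4310240, 280609)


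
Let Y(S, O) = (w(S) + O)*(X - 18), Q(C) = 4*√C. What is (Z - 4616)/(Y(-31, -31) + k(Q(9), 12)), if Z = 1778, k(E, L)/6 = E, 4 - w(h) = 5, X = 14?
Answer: -1419/100 ≈ -14.190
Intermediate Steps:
w(h) = -1 (w(h) = 4 - 1*5 = 4 - 5 = -1)
k(E, L) = 6*E
Y(S, O) = 4 - 4*O (Y(S, O) = (-1 + O)*(14 - 18) = (-1 + O)*(-4) = 4 - 4*O)
(Z - 4616)/(Y(-31, -31) + k(Q(9), 12)) = (1778 - 4616)/((4 - 4*(-31)) + 6*(4*√9)) = -2838/((4 + 124) + 6*(4*3)) = -2838/(128 + 6*12) = -2838/(128 + 72) = -2838/200 = -2838*1/200 = -1419/100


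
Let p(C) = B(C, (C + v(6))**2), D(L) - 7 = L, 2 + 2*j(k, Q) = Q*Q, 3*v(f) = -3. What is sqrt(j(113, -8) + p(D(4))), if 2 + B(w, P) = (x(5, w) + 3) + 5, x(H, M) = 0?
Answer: sqrt(37) ≈ 6.0828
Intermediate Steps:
v(f) = -1 (v(f) = (1/3)*(-3) = -1)
j(k, Q) = -1 + Q**2/2 (j(k, Q) = -1 + (Q*Q)/2 = -1 + Q**2/2)
D(L) = 7 + L
B(w, P) = 6 (B(w, P) = -2 + ((0 + 3) + 5) = -2 + (3 + 5) = -2 + 8 = 6)
p(C) = 6
sqrt(j(113, -8) + p(D(4))) = sqrt((-1 + (1/2)*(-8)**2) + 6) = sqrt((-1 + (1/2)*64) + 6) = sqrt((-1 + 32) + 6) = sqrt(31 + 6) = sqrt(37)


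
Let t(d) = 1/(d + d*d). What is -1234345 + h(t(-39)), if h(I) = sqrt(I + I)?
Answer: -1234345 + sqrt(741)/741 ≈ -1.2343e+6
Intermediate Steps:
t(d) = 1/(d + d**2)
h(I) = sqrt(2)*sqrt(I) (h(I) = sqrt(2*I) = sqrt(2)*sqrt(I))
-1234345 + h(t(-39)) = -1234345 + sqrt(2)*sqrt(1/((-39)*(1 - 39))) = -1234345 + sqrt(2)*sqrt(-1/39/(-38)) = -1234345 + sqrt(2)*sqrt(-1/39*(-1/38)) = -1234345 + sqrt(2)*sqrt(1/1482) = -1234345 + sqrt(2)*(sqrt(1482)/1482) = -1234345 + sqrt(741)/741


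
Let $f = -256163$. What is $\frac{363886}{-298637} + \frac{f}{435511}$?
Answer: $- \frac{234976105577}{130059698507} \approx -1.8067$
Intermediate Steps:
$\frac{363886}{-298637} + \frac{f}{435511} = \frac{363886}{-298637} - \frac{256163}{435511} = 363886 \left(- \frac{1}{298637}\right) - \frac{256163}{435511} = - \frac{363886}{298637} - \frac{256163}{435511} = - \frac{234976105577}{130059698507}$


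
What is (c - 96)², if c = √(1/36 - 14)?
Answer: (576 - I*√503)²/36 ≈ 9202.0 - 717.69*I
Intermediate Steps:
c = I*√503/6 (c = √(1/36 - 14) = √(-503/36) = I*√503/6 ≈ 3.7379*I)
(c - 96)² = (I*√503/6 - 96)² = (-96 + I*√503/6)²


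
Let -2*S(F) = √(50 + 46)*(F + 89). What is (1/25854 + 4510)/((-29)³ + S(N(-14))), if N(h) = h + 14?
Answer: -2843794983449/15373647192318 + 10377537149*√6/7686823596159 ≈ -0.18167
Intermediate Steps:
N(h) = 14 + h
S(F) = -2*√6*(89 + F) (S(F) = -√(50 + 46)*(F + 89)/2 = -√96*(89 + F)/2 = -4*√6*(89 + F)/2 = -2*√6*(89 + F))
(1/25854 + 4510)/((-29)³ + S(N(-14))) = (1/25854 + 4510)/((-29)³ + 2*√6*(-89 - (14 - 14))) = (1/25854 + 4510)/(-24389 + 2*√6*(-89 - 1*0)) = 116601541/(25854*(-24389 + 2*√6*(-89 + 0))) = 116601541/(25854*(-24389 + 2*√6*(-89))) = 116601541/(25854*(-24389 - 178*√6))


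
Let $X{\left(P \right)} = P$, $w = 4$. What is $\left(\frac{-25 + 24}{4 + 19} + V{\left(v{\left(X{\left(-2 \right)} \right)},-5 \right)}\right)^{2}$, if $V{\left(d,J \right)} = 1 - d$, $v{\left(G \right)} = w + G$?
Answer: $\frac{576}{529} \approx 1.0888$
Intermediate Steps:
$v{\left(G \right)} = 4 + G$
$\left(\frac{-25 + 24}{4 + 19} + V{\left(v{\left(X{\left(-2 \right)} \right)},-5 \right)}\right)^{2} = \left(\frac{-25 + 24}{4 + 19} + \left(1 - \left(4 - 2\right)\right)\right)^{2} = \left(- \frac{1}{23} + \left(1 - 2\right)\right)^{2} = \left(\left(-1\right) \frac{1}{23} + \left(1 - 2\right)\right)^{2} = \left(- \frac{1}{23} - 1\right)^{2} = \left(- \frac{24}{23}\right)^{2} = \frac{576}{529}$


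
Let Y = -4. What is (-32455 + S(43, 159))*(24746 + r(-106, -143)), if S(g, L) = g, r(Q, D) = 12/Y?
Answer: -801970116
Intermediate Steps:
r(Q, D) = -3 (r(Q, D) = 12/(-4) = 12*(-1/4) = -3)
(-32455 + S(43, 159))*(24746 + r(-106, -143)) = (-32455 + 43)*(24746 - 3) = -32412*24743 = -801970116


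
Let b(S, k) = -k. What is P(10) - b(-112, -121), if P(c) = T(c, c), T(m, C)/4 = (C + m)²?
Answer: 1479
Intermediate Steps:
T(m, C) = 4*(C + m)²
P(c) = 16*c² (P(c) = 4*(c + c)² = 4*(2*c)² = 4*(4*c²) = 16*c²)
P(10) - b(-112, -121) = 16*10² - (-1)*(-121) = 16*100 - 1*121 = 1600 - 121 = 1479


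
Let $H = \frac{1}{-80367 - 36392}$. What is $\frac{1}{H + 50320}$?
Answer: $\frac{116759}{5875312879} \approx 1.9873 \cdot 10^{-5}$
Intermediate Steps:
$H = - \frac{1}{116759}$ ($H = \frac{1}{-116759} = - \frac{1}{116759} \approx -8.5646 \cdot 10^{-6}$)
$\frac{1}{H + 50320} = \frac{1}{- \frac{1}{116759} + 50320} = \frac{1}{\frac{5875312879}{116759}} = \frac{116759}{5875312879}$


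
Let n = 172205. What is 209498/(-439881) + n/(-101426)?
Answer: -7461403981/3431951562 ≈ -2.1741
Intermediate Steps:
209498/(-439881) + n/(-101426) = 209498/(-439881) + 172205/(-101426) = 209498*(-1/439881) + 172205*(-1/101426) = -209498/439881 - 172205/101426 = -7461403981/3431951562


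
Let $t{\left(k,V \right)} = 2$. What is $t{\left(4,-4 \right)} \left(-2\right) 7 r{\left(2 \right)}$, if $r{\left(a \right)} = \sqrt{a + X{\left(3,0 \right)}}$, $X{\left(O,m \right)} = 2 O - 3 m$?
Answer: $- 56 \sqrt{2} \approx -79.196$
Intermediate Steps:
$X{\left(O,m \right)} = - 3 m + 2 O$
$r{\left(a \right)} = \sqrt{6 + a}$ ($r{\left(a \right)} = \sqrt{a + \left(\left(-3\right) 0 + 2 \cdot 3\right)} = \sqrt{a + \left(0 + 6\right)} = \sqrt{a + 6} = \sqrt{6 + a}$)
$t{\left(4,-4 \right)} \left(-2\right) 7 r{\left(2 \right)} = 2 \left(-2\right) 7 \sqrt{6 + 2} = \left(-4\right) 7 \sqrt{8} = - 28 \cdot 2 \sqrt{2} = - 56 \sqrt{2}$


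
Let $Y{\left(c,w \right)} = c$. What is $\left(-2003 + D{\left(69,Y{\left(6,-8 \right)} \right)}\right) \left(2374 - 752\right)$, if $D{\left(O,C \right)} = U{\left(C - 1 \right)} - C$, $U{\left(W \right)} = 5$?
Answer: $-3250488$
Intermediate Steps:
$D{\left(O,C \right)} = 5 - C$
$\left(-2003 + D{\left(69,Y{\left(6,-8 \right)} \right)}\right) \left(2374 - 752\right) = \left(-2003 + \left(5 - 6\right)\right) \left(2374 - 752\right) = \left(-2003 + \left(5 - 6\right)\right) 1622 = \left(-2003 - 1\right) 1622 = \left(-2004\right) 1622 = -3250488$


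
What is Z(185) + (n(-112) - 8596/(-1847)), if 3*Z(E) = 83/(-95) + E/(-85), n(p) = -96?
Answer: -275509114/2982905 ≈ -92.363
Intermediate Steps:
Z(E) = -83/285 - E/255 (Z(E) = (83/(-95) + E/(-85))/3 = (83*(-1/95) + E*(-1/85))/3 = (-83/95 - E/85)/3 = -83/285 - E/255)
Z(185) + (n(-112) - 8596/(-1847)) = (-83/285 - 1/255*185) + (-96 - 8596/(-1847)) = (-83/285 - 37/51) + (-96 - 8596*(-1)/1847) = -1642/1615 + (-96 - 1*(-8596/1847)) = -1642/1615 + (-96 + 8596/1847) = -1642/1615 - 168716/1847 = -275509114/2982905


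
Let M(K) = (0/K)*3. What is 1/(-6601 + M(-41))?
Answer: -1/6601 ≈ -0.00015149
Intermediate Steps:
M(K) = 0 (M(K) = 0*3 = 0)
1/(-6601 + M(-41)) = 1/(-6601 + 0) = 1/(-6601) = -1/6601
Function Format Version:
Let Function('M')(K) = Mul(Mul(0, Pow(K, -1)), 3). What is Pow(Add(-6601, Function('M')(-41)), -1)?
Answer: Rational(-1, 6601) ≈ -0.00015149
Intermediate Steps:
Function('M')(K) = 0 (Function('M')(K) = Mul(0, 3) = 0)
Pow(Add(-6601, Function('M')(-41)), -1) = Pow(Add(-6601, 0), -1) = Pow(-6601, -1) = Rational(-1, 6601)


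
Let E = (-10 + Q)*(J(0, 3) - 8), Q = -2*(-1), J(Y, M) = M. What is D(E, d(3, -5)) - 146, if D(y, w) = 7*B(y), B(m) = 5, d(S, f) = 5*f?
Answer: -111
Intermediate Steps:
Q = 2
E = 40 (E = (-10 + 2)*(3 - 8) = -8*(-5) = 40)
D(y, w) = 35 (D(y, w) = 7*5 = 35)
D(E, d(3, -5)) - 146 = 35 - 146 = -111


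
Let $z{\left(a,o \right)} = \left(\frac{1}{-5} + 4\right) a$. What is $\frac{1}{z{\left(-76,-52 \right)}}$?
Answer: $- \frac{5}{1444} \approx -0.0034626$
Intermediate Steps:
$z{\left(a,o \right)} = \frac{19 a}{5}$ ($z{\left(a,o \right)} = \left(- \frac{1}{5} + 4\right) a = \frac{19 a}{5}$)
$\frac{1}{z{\left(-76,-52 \right)}} = \frac{1}{\frac{19}{5} \left(-76\right)} = \frac{1}{- \frac{1444}{5}} = - \frac{5}{1444}$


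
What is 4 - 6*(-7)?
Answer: 46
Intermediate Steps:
4 - 6*(-7) = 4 + 42 = 46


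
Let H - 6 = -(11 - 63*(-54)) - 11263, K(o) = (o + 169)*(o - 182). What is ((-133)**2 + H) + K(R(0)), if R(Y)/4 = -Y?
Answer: -27739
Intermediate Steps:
R(Y) = -4*Y (R(Y) = 4*(-Y) = -4*Y)
K(o) = (-182 + o)*(169 + o) (K(o) = (169 + o)*(-182 + o) = (-182 + o)*(169 + o))
H = -14670 (H = 6 + (-(11 - 63*(-54)) - 11263) = 6 + (-(11 + 3402) - 11263) = 6 + (-1*3413 - 11263) = 6 + (-3413 - 11263) = 6 - 14676 = -14670)
((-133)**2 + H) + K(R(0)) = ((-133)**2 - 14670) + (-30758 + (-4*0)**2 - (-52)*0) = (17689 - 14670) + (-30758 + 0**2 - 13*0) = 3019 + (-30758 + 0 + 0) = 3019 - 30758 = -27739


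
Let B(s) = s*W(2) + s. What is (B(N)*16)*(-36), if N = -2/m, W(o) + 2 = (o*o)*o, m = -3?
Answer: -2688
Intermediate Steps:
W(o) = -2 + o**3 (W(o) = -2 + (o*o)*o = -2 + o**2*o = -2 + o**3)
N = 2/3 (N = -2/(-3) = -2*(-1/3) = 2/3 ≈ 0.66667)
B(s) = 7*s (B(s) = s*(-2 + 2**3) + s = s*(-2 + 8) + s = s*6 + s = 6*s + s = 7*s)
(B(N)*16)*(-36) = ((7*(2/3))*16)*(-36) = ((14/3)*16)*(-36) = (224/3)*(-36) = -2688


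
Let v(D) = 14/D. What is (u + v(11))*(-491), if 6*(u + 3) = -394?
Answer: 1091984/33 ≈ 33090.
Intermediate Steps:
u = -206/3 (u = -3 + (⅙)*(-394) = -3 - 197/3 = -206/3 ≈ -68.667)
(u + v(11))*(-491) = (-206/3 + 14/11)*(-491) = -2224/33*(-491) = 1091984/33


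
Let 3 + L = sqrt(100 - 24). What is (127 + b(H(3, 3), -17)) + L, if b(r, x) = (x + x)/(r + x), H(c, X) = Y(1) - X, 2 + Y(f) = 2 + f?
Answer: 2390/19 + 2*sqrt(19) ≈ 134.51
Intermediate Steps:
Y(f) = f (Y(f) = -2 + (2 + f) = f)
H(c, X) = 1 - X
b(r, x) = 2*x/(r + x) (b(r, x) = (2*x)/(r + x) = 2*x/(r + x))
L = -3 + 2*sqrt(19) (L = -3 + sqrt(100 - 24) = -3 + sqrt(76) = -3 + 2*sqrt(19) ≈ 5.7178)
(127 + b(H(3, 3), -17)) + L = (127 + 2*(-17)/((1 - 1*3) - 17)) + (-3 + 2*sqrt(19)) = (127 + 2*(-17)/((1 - 3) - 17)) + (-3 + 2*sqrt(19)) = (127 + 2*(-17)/(-2 - 17)) + (-3 + 2*sqrt(19)) = (127 + 2*(-17)/(-19)) + (-3 + 2*sqrt(19)) = (127 + 2*(-17)*(-1/19)) + (-3 + 2*sqrt(19)) = (127 + 34/19) + (-3 + 2*sqrt(19)) = 2447/19 + (-3 + 2*sqrt(19)) = 2390/19 + 2*sqrt(19)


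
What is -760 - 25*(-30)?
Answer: -10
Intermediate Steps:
-760 - 25*(-30) = -760 - 1*(-750) = -760 + 750 = -10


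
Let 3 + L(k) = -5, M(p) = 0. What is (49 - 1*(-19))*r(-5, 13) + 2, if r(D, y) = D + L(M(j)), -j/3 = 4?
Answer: -882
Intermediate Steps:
j = -12 (j = -3*4 = -12)
L(k) = -8 (L(k) = -3 - 5 = -8)
r(D, y) = -8 + D (r(D, y) = D - 8 = -8 + D)
(49 - 1*(-19))*r(-5, 13) + 2 = (49 - 1*(-19))*(-8 - 5) + 2 = (49 + 19)*(-13) + 2 = 68*(-13) + 2 = -884 + 2 = -882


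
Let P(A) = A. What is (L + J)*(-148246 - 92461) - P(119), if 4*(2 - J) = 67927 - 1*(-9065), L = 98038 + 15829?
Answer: -22775937166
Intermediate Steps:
L = 113867
J = -19246 (J = 2 - (67927 - 1*(-9065))/4 = 2 - (67927 + 9065)/4 = 2 - ¼*76992 = 2 - 19248 = -19246)
(L + J)*(-148246 - 92461) - P(119) = (113867 - 19246)*(-148246 - 92461) - 1*119 = 94621*(-240707) - 119 = -22775937047 - 119 = -22775937166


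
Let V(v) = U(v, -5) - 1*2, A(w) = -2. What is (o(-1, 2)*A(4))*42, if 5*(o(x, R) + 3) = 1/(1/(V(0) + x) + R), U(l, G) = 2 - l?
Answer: 1176/5 ≈ 235.20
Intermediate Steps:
V(v) = -v (V(v) = (2 - v) - 1*2 = (2 - v) - 2 = -v)
o(x, R) = -3 + 1/(5*(R + 1/x)) (o(x, R) = -3 + 1/(5*(1/(-1*0 + x) + R)) = -3 + 1/(5*(1/(0 + x) + R)) = -3 + 1/(5*(1/x + R)) = -3 + 1/(5*(R + 1/x)))
(o(-1, 2)*A(4))*42 = (((-15 - 1 - 15*2*(-1))/(5*(1 + 2*(-1))))*(-2))*42 = (((-15 - 1 + 30)/(5*(1 - 2)))*(-2))*42 = (((⅕)*14/(-1))*(-2))*42 = (((⅕)*(-1)*14)*(-2))*42 = -14/5*(-2)*42 = (28/5)*42 = 1176/5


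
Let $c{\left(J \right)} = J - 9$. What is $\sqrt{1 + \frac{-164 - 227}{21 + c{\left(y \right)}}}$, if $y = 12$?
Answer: $\frac{i \sqrt{2202}}{12} \approx 3.9105 i$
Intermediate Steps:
$c{\left(J \right)} = -9 + J$
$\sqrt{1 + \frac{-164 - 227}{21 + c{\left(y \right)}}} = \sqrt{1 + \frac{-164 - 227}{21 + \left(-9 + 12\right)}} = \sqrt{1 - \frac{391}{21 + 3}} = \sqrt{1 - \frac{391}{24}} = \sqrt{- \frac{367}{24}} = \frac{i \sqrt{2202}}{12}$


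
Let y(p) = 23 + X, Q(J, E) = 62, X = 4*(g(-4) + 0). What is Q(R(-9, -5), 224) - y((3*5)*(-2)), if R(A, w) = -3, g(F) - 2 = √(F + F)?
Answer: 31 - 8*I*√2 ≈ 31.0 - 11.314*I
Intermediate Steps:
g(F) = 2 + √2*√F (g(F) = 2 + √(F + F) = 2 + √(2*F) = 2 + √2*√F)
X = 8 + 8*I*√2 (X = 4*((2 + √2*√(-4)) + 0) = 4*((2 + √2*(2*I)) + 0) = 4*((2 + 2*I*√2) + 0) = 4*(2 + 2*I*√2) = 8 + 8*I*√2 ≈ 8.0 + 11.314*I)
y(p) = 31 + 8*I*√2 (y(p) = 23 + (8 + 8*I*√2) = 31 + 8*I*√2)
Q(R(-9, -5), 224) - y((3*5)*(-2)) = 62 - (31 + 8*I*√2) = 62 + (-31 - 8*I*√2) = 31 - 8*I*√2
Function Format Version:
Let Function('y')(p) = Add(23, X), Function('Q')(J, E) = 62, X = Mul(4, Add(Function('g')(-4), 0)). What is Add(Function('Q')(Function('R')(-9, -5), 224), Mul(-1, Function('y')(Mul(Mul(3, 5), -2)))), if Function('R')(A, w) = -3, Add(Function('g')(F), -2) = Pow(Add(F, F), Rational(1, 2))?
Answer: Add(31, Mul(-8, I, Pow(2, Rational(1, 2)))) ≈ Add(31.000, Mul(-11.314, I))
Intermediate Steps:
Function('g')(F) = Add(2, Mul(Pow(2, Rational(1, 2)), Pow(F, Rational(1, 2)))) (Function('g')(F) = Add(2, Pow(Add(F, F), Rational(1, 2))) = Add(2, Pow(Mul(2, F), Rational(1, 2))) = Add(2, Mul(Pow(2, Rational(1, 2)), Pow(F, Rational(1, 2)))))
X = Add(8, Mul(8, I, Pow(2, Rational(1, 2)))) (X = Mul(4, Add(Add(2, Mul(Pow(2, Rational(1, 2)), Pow(-4, Rational(1, 2)))), 0)) = Mul(4, Add(Add(2, Mul(Pow(2, Rational(1, 2)), Mul(2, I))), 0)) = Mul(4, Add(Add(2, Mul(2, I, Pow(2, Rational(1, 2)))), 0)) = Mul(4, Add(2, Mul(2, I, Pow(2, Rational(1, 2))))) = Add(8, Mul(8, I, Pow(2, Rational(1, 2)))) ≈ Add(8.0000, Mul(11.314, I)))
Function('y')(p) = Add(31, Mul(8, I, Pow(2, Rational(1, 2)))) (Function('y')(p) = Add(23, Add(8, Mul(8, I, Pow(2, Rational(1, 2))))) = Add(31, Mul(8, I, Pow(2, Rational(1, 2)))))
Add(Function('Q')(Function('R')(-9, -5), 224), Mul(-1, Function('y')(Mul(Mul(3, 5), -2)))) = Add(62, Mul(-1, Add(31, Mul(8, I, Pow(2, Rational(1, 2)))))) = Add(62, Add(-31, Mul(-8, I, Pow(2, Rational(1, 2))))) = Add(31, Mul(-8, I, Pow(2, Rational(1, 2))))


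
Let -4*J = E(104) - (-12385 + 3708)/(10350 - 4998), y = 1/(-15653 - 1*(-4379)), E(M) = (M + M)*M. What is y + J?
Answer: -217556525507/40225632 ≈ -5408.4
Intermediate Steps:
E(M) = 2*M² (E(M) = (2*M)*M = 2*M²)
y = -1/11274 (y = 1/(-15653 + 4379) = 1/(-11274) = -1/11274 ≈ -8.8700e-5)
J = -115783141/21408 (J = -(2*104² - (-12385 + 3708)/(10350 - 4998))/4 = -(2*10816 - (-8677)/5352)/4 = -(21632 - (-8677)/5352)/4 = -(21632 - 1*(-8677/5352))/4 = -(21632 + 8677/5352)/4 = -¼*115783141/5352 = -115783141/21408 ≈ -5408.4)
y + J = -1/11274 - 115783141/21408 = -217556525507/40225632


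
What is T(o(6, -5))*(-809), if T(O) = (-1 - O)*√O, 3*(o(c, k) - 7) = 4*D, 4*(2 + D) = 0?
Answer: 12944*√39/9 ≈ 8981.7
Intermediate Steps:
D = -2 (D = -2 + (¼)*0 = -2 + 0 = -2)
o(c, k) = 13/3 (o(c, k) = 7 + (4*(-2))/3 = 7 + (⅓)*(-8) = 7 - 8/3 = 13/3)
T(O) = √O*(-1 - O)
T(o(6, -5))*(-809) = (√(13/3)*(-1 - 1*13/3))*(-809) = ((√39/3)*(-1 - 13/3))*(-809) = ((√39/3)*(-16/3))*(-809) = -16*√39/9*(-809) = 12944*√39/9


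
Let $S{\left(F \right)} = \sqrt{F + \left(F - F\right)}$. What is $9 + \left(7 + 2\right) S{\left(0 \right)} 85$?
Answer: $9$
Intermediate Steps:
$S{\left(F \right)} = \sqrt{F}$ ($S{\left(F \right)} = \sqrt{F + 0} = \sqrt{F}$)
$9 + \left(7 + 2\right) S{\left(0 \right)} 85 = 9 + \left(7 + 2\right) \sqrt{0} \cdot 85 = 9 + 9 \cdot 0 \cdot 85 = 9 + 0 \cdot 85 = 9 + 0 = 9$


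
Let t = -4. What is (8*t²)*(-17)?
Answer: -2176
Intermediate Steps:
(8*t²)*(-17) = (8*(-4)²)*(-17) = (8*16)*(-17) = 128*(-17) = -2176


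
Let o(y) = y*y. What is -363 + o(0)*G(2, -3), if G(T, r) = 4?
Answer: -363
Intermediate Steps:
o(y) = y²
-363 + o(0)*G(2, -3) = -363 + 0²*4 = -363 + 0*4 = -363 + 0 = -363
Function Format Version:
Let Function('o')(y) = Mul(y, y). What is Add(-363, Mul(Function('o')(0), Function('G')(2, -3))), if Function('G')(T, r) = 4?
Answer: -363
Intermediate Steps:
Function('o')(y) = Pow(y, 2)
Add(-363, Mul(Function('o')(0), Function('G')(2, -3))) = Add(-363, Mul(Pow(0, 2), 4)) = Add(-363, Mul(0, 4)) = Add(-363, 0) = -363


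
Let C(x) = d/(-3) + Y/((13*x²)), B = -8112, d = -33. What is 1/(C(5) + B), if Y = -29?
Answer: -325/2632854 ≈ -0.00012344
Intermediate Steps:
C(x) = 11 - 29/(13*x²) (C(x) = -33/(-3) - 29*1/(13*x²) = -33*(-⅓) - 29/(13*x²) = 11 - 29/(13*x²))
1/(C(5) + B) = 1/((11 - 29/13/5²) - 8112) = 1/((11 - 29/13*1/25) - 8112) = 1/((11 - 29/325) - 8112) = 1/(3546/325 - 8112) = 1/(-2632854/325) = -325/2632854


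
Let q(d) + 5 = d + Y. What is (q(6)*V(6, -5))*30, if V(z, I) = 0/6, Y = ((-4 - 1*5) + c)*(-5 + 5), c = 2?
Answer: 0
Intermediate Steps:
Y = 0 (Y = ((-4 - 1*5) + 2)*(-5 + 5) = ((-4 - 5) + 2)*0 = (-9 + 2)*0 = -7*0 = 0)
V(z, I) = 0 (V(z, I) = 0*(1/6) = 0)
q(d) = -5 + d (q(d) = -5 + (d + 0) = -5 + d)
(q(6)*V(6, -5))*30 = ((-5 + 6)*0)*30 = (1*0)*30 = 0*30 = 0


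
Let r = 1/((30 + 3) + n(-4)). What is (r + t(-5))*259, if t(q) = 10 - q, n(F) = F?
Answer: 112924/29 ≈ 3893.9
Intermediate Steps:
r = 1/29 (r = 1/((30 + 3) - 4) = 1/(33 - 4) = 1/29 ≈ 0.034483)
(r + t(-5))*259 = (1/29 + (10 - 1*(-5)))*259 = (1/29 + (10 + 5))*259 = (1/29 + 15)*259 = (436/29)*259 = 112924/29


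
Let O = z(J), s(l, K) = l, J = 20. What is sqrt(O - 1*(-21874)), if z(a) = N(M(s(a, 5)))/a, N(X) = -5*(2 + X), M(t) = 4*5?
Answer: sqrt(87474)/2 ≈ 147.88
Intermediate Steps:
M(t) = 20
N(X) = -10 - 5*X
z(a) = -110/a (z(a) = (-10 - 5*20)/a = (-10 - 100)/a = -110/a)
O = -11/2 (O = -110/20 = -110*1/20 = -11/2 ≈ -5.5000)
sqrt(O - 1*(-21874)) = sqrt(-11/2 - 1*(-21874)) = sqrt(-11/2 + 21874) = sqrt(43737/2) = sqrt(87474)/2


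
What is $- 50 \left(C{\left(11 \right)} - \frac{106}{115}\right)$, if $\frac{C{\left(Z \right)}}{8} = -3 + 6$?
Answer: $- \frac{26540}{23} \approx -1153.9$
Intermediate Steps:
$C{\left(Z \right)} = 24$ ($C{\left(Z \right)} = 8 \left(-3 + 6\right) = 8 \cdot 3 = 24$)
$- 50 \left(C{\left(11 \right)} - \frac{106}{115}\right) = - 50 \left(24 - \frac{106}{115}\right) = \left(-50\right) \frac{2654}{115} = - \frac{26540}{23}$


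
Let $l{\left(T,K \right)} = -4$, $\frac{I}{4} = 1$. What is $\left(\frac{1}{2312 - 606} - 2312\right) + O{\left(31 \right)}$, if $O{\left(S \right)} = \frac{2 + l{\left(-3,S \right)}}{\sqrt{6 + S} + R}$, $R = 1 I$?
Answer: $- \frac{82816043}{35826} - \frac{2 \sqrt{37}}{21} \approx -2312.2$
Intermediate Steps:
$I = 4$ ($I = 4 \cdot 1 = 4$)
$R = 4$ ($R = 1 \cdot 4 = 4$)
$O{\left(S \right)} = - \frac{2}{4 + \sqrt{6 + S}}$ ($O{\left(S \right)} = \frac{2 - 4}{\sqrt{6 + S} + 4} = - \frac{2}{4 + \sqrt{6 + S}}$)
$\left(\frac{1}{2312 - 606} - 2312\right) + O{\left(31 \right)} = \left(\frac{1}{2312 - 606} - 2312\right) - \frac{2}{4 + \sqrt{6 + 31}} = \left(\frac{1}{1706} - 2312\right) - \frac{2}{4 + \sqrt{37}} = - \frac{3944271}{1706} - \frac{2}{4 + \sqrt{37}}$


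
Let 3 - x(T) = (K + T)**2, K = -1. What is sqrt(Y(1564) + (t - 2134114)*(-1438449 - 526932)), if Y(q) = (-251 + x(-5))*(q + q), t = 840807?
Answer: sqrt(2541840116615) ≈ 1.5943e+6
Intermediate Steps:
x(T) = 3 - (-1 + T)**2
Y(q) = -568*q (Y(q) = (-251 + (3 - (-1 - 5)**2))*(q + q) = (-251 + (3 - 1*(-6)**2))*(2*q) = (-251 + (3 - 1*36))*(2*q) = (-251 + (3 - 36))*(2*q) = (-251 - 33)*(2*q) = -568*q)
sqrt(Y(1564) + (t - 2134114)*(-1438449 - 526932)) = sqrt(-568*1564 + (840807 - 2134114)*(-1438449 - 526932)) = sqrt(-888352 - 1293307*(-1965381)) = sqrt(-888352 + 2541841004967) = sqrt(2541840116615)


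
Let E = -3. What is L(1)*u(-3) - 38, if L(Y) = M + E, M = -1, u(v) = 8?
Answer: -70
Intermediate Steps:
L(Y) = -4 (L(Y) = -1 - 3 = -4)
L(1)*u(-3) - 38 = -4*8 - 38 = -32 - 38 = -70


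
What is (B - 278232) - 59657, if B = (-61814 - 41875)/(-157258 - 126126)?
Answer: -95752232687/283384 ≈ -3.3789e+5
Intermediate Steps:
B = 103689/283384 (B = -103689/(-283384) = -103689*(-1/283384) = 103689/283384 ≈ 0.36590)
(B - 278232) - 59657 = (103689/283384 - 278232) - 59657 = -78846393399/283384 - 59657 = -95752232687/283384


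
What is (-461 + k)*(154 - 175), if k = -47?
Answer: 10668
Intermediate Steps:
(-461 + k)*(154 - 175) = (-461 - 47)*(154 - 175) = -508*(-21) = 10668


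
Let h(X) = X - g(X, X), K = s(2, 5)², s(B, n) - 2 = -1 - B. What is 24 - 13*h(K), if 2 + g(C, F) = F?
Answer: -2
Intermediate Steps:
g(C, F) = -2 + F
s(B, n) = 1 - B (s(B, n) = 2 + (-1 - B) = 1 - B)
K = 1 (K = (1 - 1*2)² = (1 - 2)² = (-1)² = 1)
h(X) = 2 (h(X) = X - (-2 + X) = X + (2 - X) = 2)
24 - 13*h(K) = 24 - 13*2 = 24 - 26 = -2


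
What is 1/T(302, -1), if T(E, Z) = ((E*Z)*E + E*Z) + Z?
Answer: -1/91507 ≈ -1.0928e-5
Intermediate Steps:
T(E, Z) = Z + E*Z + Z*E² (T(E, Z) = (Z*E² + E*Z) + Z = (E*Z + Z*E²) + Z = Z + E*Z + Z*E²)
1/T(302, -1) = 1/(-(1 + 302 + 302²)) = 1/(-(1 + 302 + 91204)) = 1/(-1*91507) = 1/(-91507) = -1/91507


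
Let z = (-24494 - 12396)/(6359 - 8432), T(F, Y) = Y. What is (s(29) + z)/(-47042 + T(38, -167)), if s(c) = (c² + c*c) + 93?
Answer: -3716465/97864257 ≈ -0.037976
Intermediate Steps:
z = 36890/2073 (z = -36890/(-2073) = -36890*(-1/2073) = 36890/2073 ≈ 17.795)
s(c) = 93 + 2*c² (s(c) = (c² + c²) + 93 = 2*c² + 93 = 93 + 2*c²)
(s(29) + z)/(-47042 + T(38, -167)) = ((93 + 2*29²) + 36890/2073)/(-47042 - 167) = ((93 + 2*841) + 36890/2073)/(-47209) = ((93 + 1682) + 36890/2073)*(-1/47209) = (1775 + 36890/2073)*(-1/47209) = (3716465/2073)*(-1/47209) = -3716465/97864257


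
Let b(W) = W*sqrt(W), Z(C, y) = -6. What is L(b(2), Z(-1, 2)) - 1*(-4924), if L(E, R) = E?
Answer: 4924 + 2*sqrt(2) ≈ 4926.8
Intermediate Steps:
b(W) = W**(3/2)
L(b(2), Z(-1, 2)) - 1*(-4924) = 2**(3/2) - 1*(-4924) = 2*sqrt(2) + 4924 = 4924 + 2*sqrt(2)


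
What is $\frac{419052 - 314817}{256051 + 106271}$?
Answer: $\frac{34745}{120774} \approx 0.28769$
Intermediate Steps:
$\frac{419052 - 314817}{256051 + 106271} = \frac{104235}{362322} = 104235 \cdot \frac{1}{362322} = \frac{34745}{120774}$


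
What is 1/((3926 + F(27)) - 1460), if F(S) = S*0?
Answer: 1/2466 ≈ 0.00040552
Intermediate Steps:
F(S) = 0
1/((3926 + F(27)) - 1460) = 1/((3926 + 0) - 1460) = 1/(3926 - 1460) = 1/2466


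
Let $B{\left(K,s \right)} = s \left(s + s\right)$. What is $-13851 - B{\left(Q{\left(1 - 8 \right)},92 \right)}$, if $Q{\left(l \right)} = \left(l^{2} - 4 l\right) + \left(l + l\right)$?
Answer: $-30779$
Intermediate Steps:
$Q{\left(l \right)} = l^{2} - 2 l$ ($Q{\left(l \right)} = \left(l^{2} - 4 l\right) + 2 l = l^{2} - 2 l$)
$B{\left(K,s \right)} = 2 s^{2}$ ($B{\left(K,s \right)} = s 2 s = 2 s^{2}$)
$-13851 - B{\left(Q{\left(1 - 8 \right)},92 \right)} = -13851 - 2 \cdot 92^{2} = -13851 - 2 \cdot 8464 = -13851 - 16928 = -30779$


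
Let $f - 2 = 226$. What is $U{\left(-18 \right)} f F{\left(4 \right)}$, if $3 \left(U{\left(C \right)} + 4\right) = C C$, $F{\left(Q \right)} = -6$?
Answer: $-142272$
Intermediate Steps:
$f = 228$ ($f = 2 + 226 = 228$)
$U{\left(C \right)} = -4 + \frac{C^{2}}{3}$ ($U{\left(C \right)} = -4 + \frac{C C}{3} = -4 + \frac{C^{2}}{3}$)
$U{\left(-18 \right)} f F{\left(4 \right)} = \left(-4 + \frac{\left(-18\right)^{2}}{3}\right) 228 \left(-6\right) = \left(-4 + \frac{1}{3} \cdot 324\right) \left(-1368\right) = \left(-4 + 108\right) \left(-1368\right) = 104 \left(-1368\right) = -142272$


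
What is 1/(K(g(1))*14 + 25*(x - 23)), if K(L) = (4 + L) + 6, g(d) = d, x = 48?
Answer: 1/779 ≈ 0.0012837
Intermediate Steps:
K(L) = 10 + L
1/(K(g(1))*14 + 25*(x - 23)) = 1/((10 + 1)*14 + 25*(48 - 23)) = 1/(11*14 + 25*25) = 1/(154 + 625) = 1/779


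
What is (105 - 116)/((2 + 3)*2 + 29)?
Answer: -11/39 ≈ -0.28205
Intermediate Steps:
(105 - 116)/((2 + 3)*2 + 29) = -11/(5*2 + 29) = -11/(10 + 29) = -11/39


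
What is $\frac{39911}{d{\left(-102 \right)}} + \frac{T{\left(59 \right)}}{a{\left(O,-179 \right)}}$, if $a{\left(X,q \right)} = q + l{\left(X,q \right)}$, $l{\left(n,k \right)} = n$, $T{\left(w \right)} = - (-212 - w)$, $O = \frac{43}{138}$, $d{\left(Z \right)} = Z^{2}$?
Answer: $\frac{595076557}{256552236} \approx 2.3195$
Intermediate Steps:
$O = \frac{43}{138}$ ($O = 43 \cdot \frac{1}{138} = \frac{43}{138} \approx 0.31159$)
$T{\left(w \right)} = 212 + w$
$a{\left(X,q \right)} = X + q$ ($a{\left(X,q \right)} = q + X = X + q$)
$\frac{39911}{d{\left(-102 \right)}} + \frac{T{\left(59 \right)}}{a{\left(O,-179 \right)}} = \frac{39911}{\left(-102\right)^{2}} + \frac{212 + 59}{\frac{43}{138} - 179} = \frac{39911}{10404} + \frac{271}{- \frac{24659}{138}} = 39911 \cdot \frac{1}{10404} + 271 \left(- \frac{138}{24659}\right) = \frac{39911}{10404} - \frac{37398}{24659} = \frac{595076557}{256552236}$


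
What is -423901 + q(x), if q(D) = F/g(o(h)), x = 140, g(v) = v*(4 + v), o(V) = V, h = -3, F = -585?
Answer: -423706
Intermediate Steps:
q(D) = 195 (q(D) = -585*(-1/(3*(4 - 3))) = -585/((-3*1)) = -585/(-3) = -585*(-1/3) = 195)
-423901 + q(x) = -423901 + 195 = -423706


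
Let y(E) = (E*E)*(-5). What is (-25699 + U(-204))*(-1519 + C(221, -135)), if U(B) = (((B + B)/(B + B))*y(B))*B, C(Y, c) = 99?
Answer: -60240121820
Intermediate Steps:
y(E) = -5*E² (y(E) = E²*(-5) = -5*E²)
U(B) = -5*B³ (U(B) = (((B + B)/(B + B))*(-5*B²))*B = (((2*B)/((2*B)))*(-5*B²))*B = (((2*B)*(1/(2*B)))*(-5*B²))*B = (1*(-5*B²))*B = (-5*B²)*B = -5*B³)
(-25699 + U(-204))*(-1519 + C(221, -135)) = (-25699 - 5*(-204)³)*(-1519 + 99) = (-25699 - 5*(-8489664))*(-1420) = (-25699 + 42448320)*(-1420) = 42422621*(-1420) = -60240121820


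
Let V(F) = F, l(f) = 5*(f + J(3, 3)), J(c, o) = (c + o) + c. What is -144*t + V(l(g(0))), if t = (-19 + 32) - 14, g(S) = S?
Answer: 189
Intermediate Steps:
J(c, o) = o + 2*c
l(f) = 45 + 5*f (l(f) = 5*(f + (3 + 2*3)) = 5*(f + (3 + 6)) = 5*(f + 9) = 5*(9 + f) = 45 + 5*f)
t = -1 (t = 13 - 14 = -1)
-144*t + V(l(g(0))) = -144*(-1) + (45 + 5*0) = 144 + (45 + 0) = 144 + 45 = 189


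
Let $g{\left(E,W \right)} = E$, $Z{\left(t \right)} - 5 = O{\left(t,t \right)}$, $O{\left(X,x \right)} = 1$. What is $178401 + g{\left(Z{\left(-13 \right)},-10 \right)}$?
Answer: $178407$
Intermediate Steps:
$Z{\left(t \right)} = 6$ ($Z{\left(t \right)} = 5 + 1 = 6$)
$178401 + g{\left(Z{\left(-13 \right)},-10 \right)} = 178401 + 6 = 178407$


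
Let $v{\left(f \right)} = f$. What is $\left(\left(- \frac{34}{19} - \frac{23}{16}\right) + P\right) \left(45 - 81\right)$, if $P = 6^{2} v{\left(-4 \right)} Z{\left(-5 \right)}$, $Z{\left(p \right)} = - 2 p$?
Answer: $\frac{3948669}{76} \approx 51956.0$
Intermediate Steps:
$P = -1440$ ($P = 6^{2} \left(-4\right) \left(\left(-2\right) \left(-5\right)\right) = 36 \left(-4\right) 10 = \left(-144\right) 10 = -1440$)
$\left(\left(- \frac{34}{19} - \frac{23}{16}\right) + P\right) \left(45 - 81\right) = \left(\left(- \frac{34}{19} - \frac{23}{16}\right) - 1440\right) \left(45 - 81\right) = \left(\left(\left(-34\right) \frac{1}{19} - \frac{23}{16}\right) - 1440\right) \left(-36\right) = \left(\left(- \frac{34}{19} - \frac{23}{16}\right) - 1440\right) \left(-36\right) = \left(- \frac{981}{304} - 1440\right) \left(-36\right) = \left(- \frac{438741}{304}\right) \left(-36\right) = \frac{3948669}{76}$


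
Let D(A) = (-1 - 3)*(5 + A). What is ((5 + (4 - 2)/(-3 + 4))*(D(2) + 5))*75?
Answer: -12075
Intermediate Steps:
D(A) = -20 - 4*A (D(A) = -4*(5 + A) = -20 - 4*A)
((5 + (4 - 2)/(-3 + 4))*(D(2) + 5))*75 = ((5 + (4 - 2)/(-3 + 4))*((-20 - 4*2) + 5))*75 = ((5 + 2/1)*((-20 - 8) + 5))*75 = ((5 + 2*1)*(-28 + 5))*75 = ((5 + 2)*(-23))*75 = (7*(-23))*75 = -161*75 = -12075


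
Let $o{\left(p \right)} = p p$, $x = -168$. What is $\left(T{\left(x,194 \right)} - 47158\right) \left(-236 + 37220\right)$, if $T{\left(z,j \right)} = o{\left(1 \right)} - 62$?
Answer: $-1746347496$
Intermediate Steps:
$o{\left(p \right)} = p^{2}$
$T{\left(z,j \right)} = -61$ ($T{\left(z,j \right)} = 1^{2} - 62 = 1 - 62 = -61$)
$\left(T{\left(x,194 \right)} - 47158\right) \left(-236 + 37220\right) = \left(-61 - 47158\right) \left(-236 + 37220\right) = \left(-47219\right) 36984 = -1746347496$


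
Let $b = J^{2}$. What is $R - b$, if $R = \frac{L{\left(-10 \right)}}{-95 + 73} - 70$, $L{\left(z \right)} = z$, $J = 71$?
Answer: $- \frac{56216}{11} \approx -5110.5$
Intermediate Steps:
$b = 5041$ ($b = 71^{2} = 5041$)
$R = - \frac{765}{11}$ ($R = \frac{1}{-95 + 73} \left(-10\right) - 70 = \frac{1}{-22} \left(-10\right) - 70 = \left(- \frac{1}{22}\right) \left(-10\right) - 70 = \frac{5}{11} - 70 = - \frac{765}{11} \approx -69.545$)
$R - b = - \frac{765}{11} - 5041 = - \frac{56216}{11}$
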